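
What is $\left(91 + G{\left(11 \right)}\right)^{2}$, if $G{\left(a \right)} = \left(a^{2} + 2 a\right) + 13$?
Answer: $61009$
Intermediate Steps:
$G{\left(a \right)} = 13 + a^{2} + 2 a$
$\left(91 + G{\left(11 \right)}\right)^{2} = \left(91 + \left(13 + 11^{2} + 2 \cdot 11\right)\right)^{2} = \left(91 + \left(13 + 121 + 22\right)\right)^{2} = \left(91 + 156\right)^{2} = 247^{2} = 61009$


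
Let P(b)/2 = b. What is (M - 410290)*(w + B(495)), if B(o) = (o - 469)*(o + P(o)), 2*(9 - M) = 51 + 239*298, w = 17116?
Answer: -24849198605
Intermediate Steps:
M = -71255/2 (M = 9 - (51 + 239*298)/2 = 9 - (51 + 71222)/2 = 9 - ½*71273 = 9 - 71273/2 = -71255/2 ≈ -35628.)
P(b) = 2*b
B(o) = 3*o*(-469 + o) (B(o) = (o - 469)*(o + 2*o) = (-469 + o)*(3*o) = 3*o*(-469 + o))
(M - 410290)*(w + B(495)) = (-71255/2 - 410290)*(17116 + 3*495*(-469 + 495)) = -891835*(17116 + 3*495*26)/2 = -891835*(17116 + 38610)/2 = -891835/2*55726 = -24849198605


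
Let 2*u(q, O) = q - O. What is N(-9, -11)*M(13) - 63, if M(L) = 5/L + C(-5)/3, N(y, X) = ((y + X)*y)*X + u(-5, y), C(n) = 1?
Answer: -57841/39 ≈ -1483.1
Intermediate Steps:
u(q, O) = q/2 - O/2 (u(q, O) = (q - O)/2 = q/2 - O/2)
N(y, X) = -5/2 - y/2 + X*y*(X + y) (N(y, X) = ((y + X)*y)*X + ((½)*(-5) - y/2) = ((X + y)*y)*X + (-5/2 - y/2) = (y*(X + y))*X + (-5/2 - y/2) = X*y*(X + y) + (-5/2 - y/2) = -5/2 - y/2 + X*y*(X + y))
M(L) = ⅓ + 5/L (M(L) = 5/L + 1/3 = 5/L + 1*(⅓) = 5/L + ⅓ = ⅓ + 5/L)
N(-9, -11)*M(13) - 63 = (-5/2 - ½*(-9) - 11*(-9)² - 9*(-11)²)*((⅓)*(15 + 13)/13) - 63 = (-5/2 + 9/2 - 11*81 - 9*121)*((⅓)*(1/13)*28) - 63 = (-5/2 + 9/2 - 891 - 1089)*(28/39) - 63 = -1978*28/39 - 63 = -55384/39 - 63 = -57841/39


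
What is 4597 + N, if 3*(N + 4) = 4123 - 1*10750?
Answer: 2384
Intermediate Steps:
N = -2213 (N = -4 + (4123 - 1*10750)/3 = -4 + (4123 - 10750)/3 = -4 + (1/3)*(-6627) = -4 - 2209 = -2213)
4597 + N = 4597 - 2213 = 2384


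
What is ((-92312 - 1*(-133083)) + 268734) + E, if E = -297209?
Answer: 12296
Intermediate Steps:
((-92312 - 1*(-133083)) + 268734) + E = ((-92312 - 1*(-133083)) + 268734) - 297209 = ((-92312 + 133083) + 268734) - 297209 = (40771 + 268734) - 297209 = 309505 - 297209 = 12296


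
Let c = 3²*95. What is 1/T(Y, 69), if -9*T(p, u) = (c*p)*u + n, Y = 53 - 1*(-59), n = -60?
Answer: -3/2202460 ≈ -1.3621e-6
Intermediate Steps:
Y = 112 (Y = 53 + 59 = 112)
c = 855 (c = 9*95 = 855)
T(p, u) = 20/3 - 95*p*u (T(p, u) = -((855*p)*u - 60)/9 = -(855*p*u - 60)/9 = -(-60 + 855*p*u)/9 = 20/3 - 95*p*u)
1/T(Y, 69) = 1/(20/3 - 95*112*69) = 1/(20/3 - 734160) = 1/(-2202460/3) = -3/2202460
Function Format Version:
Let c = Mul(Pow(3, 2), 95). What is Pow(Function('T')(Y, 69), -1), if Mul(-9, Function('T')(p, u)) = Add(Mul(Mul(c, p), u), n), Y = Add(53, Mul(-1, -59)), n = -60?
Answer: Rational(-3, 2202460) ≈ -1.3621e-6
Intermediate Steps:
Y = 112 (Y = Add(53, 59) = 112)
c = 855 (c = Mul(9, 95) = 855)
Function('T')(p, u) = Add(Rational(20, 3), Mul(-95, p, u)) (Function('T')(p, u) = Mul(Rational(-1, 9), Add(Mul(Mul(855, p), u), -60)) = Mul(Rational(-1, 9), Add(Mul(855, p, u), -60)) = Mul(Rational(-1, 9), Add(-60, Mul(855, p, u))) = Add(Rational(20, 3), Mul(-95, p, u)))
Pow(Function('T')(Y, 69), -1) = Pow(Add(Rational(20, 3), Mul(-95, 112, 69)), -1) = Pow(Add(Rational(20, 3), -734160), -1) = Pow(Rational(-2202460, 3), -1) = Rational(-3, 2202460)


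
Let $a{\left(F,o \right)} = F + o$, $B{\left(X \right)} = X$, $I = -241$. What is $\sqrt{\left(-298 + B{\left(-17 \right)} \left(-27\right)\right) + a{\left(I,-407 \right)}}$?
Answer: $i \sqrt{487} \approx 22.068 i$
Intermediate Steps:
$\sqrt{\left(-298 + B{\left(-17 \right)} \left(-27\right)\right) + a{\left(I,-407 \right)}} = \sqrt{\left(-298 - -459\right) - 648} = \sqrt{\left(-298 + 459\right) - 648} = \sqrt{161 - 648} = \sqrt{-487} = i \sqrt{487}$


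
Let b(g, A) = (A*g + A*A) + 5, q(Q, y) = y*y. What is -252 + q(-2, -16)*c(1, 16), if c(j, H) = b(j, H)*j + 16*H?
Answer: 136196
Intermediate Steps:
q(Q, y) = y²
b(g, A) = 5 + A² + A*g (b(g, A) = (A*g + A²) + 5 = (A² + A*g) + 5 = 5 + A² + A*g)
c(j, H) = 16*H + j*(5 + H² + H*j) (c(j, H) = (5 + H² + H*j)*j + 16*H = j*(5 + H² + H*j) + 16*H = 16*H + j*(5 + H² + H*j))
-252 + q(-2, -16)*c(1, 16) = -252 + (-16)²*(16*16 + 1*(5 + 16² + 16*1)) = -252 + 256*(256 + 1*(5 + 256 + 16)) = -252 + 256*(256 + 1*277) = -252 + 256*(256 + 277) = -252 + 256*533 = -252 + 136448 = 136196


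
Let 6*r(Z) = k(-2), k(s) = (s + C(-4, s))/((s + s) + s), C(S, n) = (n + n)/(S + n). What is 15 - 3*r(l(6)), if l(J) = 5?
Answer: 134/9 ≈ 14.889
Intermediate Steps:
C(S, n) = 2*n/(S + n) (C(S, n) = (2*n)/(S + n) = 2*n/(S + n))
k(s) = (s + 2*s/(-4 + s))/(3*s) (k(s) = (s + 2*s/(-4 + s))/((s + s) + s) = (s + 2*s/(-4 + s))/(2*s + s) = (s + 2*s/(-4 + s))/((3*s)) = (s + 2*s/(-4 + s))*(1/(3*s)) = (s + 2*s/(-4 + s))/(3*s))
r(Z) = 1/27 (r(Z) = ((-2 - 2)/(3*(-4 - 2)))/6 = ((⅓)*(-4)/(-6))/6 = ((⅓)*(-⅙)*(-4))/6 = (⅙)*(2/9) = 1/27)
15 - 3*r(l(6)) = 15 - 3*1/27 = 15 - ⅑ = 134/9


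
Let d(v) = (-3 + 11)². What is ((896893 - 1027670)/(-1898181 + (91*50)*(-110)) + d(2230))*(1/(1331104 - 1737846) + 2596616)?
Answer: 162274032086174276631/975644307302 ≈ 1.6632e+8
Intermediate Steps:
d(v) = 64 (d(v) = 8² = 64)
((896893 - 1027670)/(-1898181 + (91*50)*(-110)) + d(2230))*(1/(1331104 - 1737846) + 2596616) = ((896893 - 1027670)/(-1898181 + (91*50)*(-110)) + 64)*(1/(1331104 - 1737846) + 2596616) = (-130777/(-1898181 + 4550*(-110)) + 64)*(1/(-406742) + 2596616) = (-130777/(-1898181 - 500500) + 64)*(-1/406742 + 2596616) = (-130777/(-2398681) + 64)*(1056152785071/406742) = (-130777*(-1/2398681) + 64)*(1056152785071/406742) = (130777/2398681 + 64)*(1056152785071/406742) = (153646361/2398681)*(1056152785071/406742) = 162274032086174276631/975644307302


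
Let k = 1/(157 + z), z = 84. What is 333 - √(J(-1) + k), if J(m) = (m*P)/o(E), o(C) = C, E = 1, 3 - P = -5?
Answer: 333 - I*√464407/241 ≈ 333.0 - 2.8277*I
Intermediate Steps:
P = 8 (P = 3 - 1*(-5) = 3 + 5 = 8)
J(m) = 8*m (J(m) = (m*8)/1 = (8*m)*1 = 8*m)
k = 1/241 (k = 1/(157 + 84) = 1/241 ≈ 0.0041494)
333 - √(J(-1) + k) = 333 - √(8*(-1) + 1/241) = 333 - √(-8 + 1/241) = 333 - √(-1927/241) = 333 - I*√464407/241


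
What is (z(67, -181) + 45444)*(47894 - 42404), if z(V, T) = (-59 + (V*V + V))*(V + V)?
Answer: 3557750580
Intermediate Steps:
z(V, T) = 2*V*(-59 + V + V**2) (z(V, T) = (-59 + (V**2 + V))*(2*V) = (-59 + (V + V**2))*(2*V) = (-59 + V + V**2)*(2*V) = 2*V*(-59 + V + V**2))
(z(67, -181) + 45444)*(47894 - 42404) = (2*67*(-59 + 67 + 67**2) + 45444)*(47894 - 42404) = (2*67*(-59 + 67 + 4489) + 45444)*5490 = (2*67*4497 + 45444)*5490 = (602598 + 45444)*5490 = 648042*5490 = 3557750580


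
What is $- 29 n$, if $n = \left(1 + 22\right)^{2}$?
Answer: $-15341$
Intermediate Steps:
$n = 529$ ($n = 23^{2} = 529$)
$- 29 n = \left(-29\right) 529 = -15341$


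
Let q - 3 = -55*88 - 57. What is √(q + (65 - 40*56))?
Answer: I*√7069 ≈ 84.077*I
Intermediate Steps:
q = -4894 (q = 3 + (-55*88 - 57) = 3 + (-4840 - 57) = 3 - 4897 = -4894)
√(q + (65 - 40*56)) = √(-4894 + (65 - 40*56)) = √(-4894 + (65 - 2240)) = √(-4894 - 2175) = √(-7069) = I*√7069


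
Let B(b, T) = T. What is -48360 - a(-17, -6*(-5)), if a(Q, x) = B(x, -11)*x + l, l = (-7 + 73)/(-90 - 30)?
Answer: -960589/20 ≈ -48029.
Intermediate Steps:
l = -11/20 (l = 66/(-120) = 66*(-1/120) = -11/20 ≈ -0.55000)
a(Q, x) = -11/20 - 11*x (a(Q, x) = -11*x - 11/20 = -11/20 - 11*x)
-48360 - a(-17, -6*(-5)) = -48360 - (-11/20 - (-66)*(-5)) = -48360 - (-11/20 - 11*30) = -48360 - (-11/20 - 330) = -48360 - 1*(-6611/20) = -48360 + 6611/20 = -960589/20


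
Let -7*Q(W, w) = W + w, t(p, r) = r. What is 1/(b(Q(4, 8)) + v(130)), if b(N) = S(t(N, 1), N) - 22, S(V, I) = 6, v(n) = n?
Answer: 1/114 ≈ 0.0087719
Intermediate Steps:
Q(W, w) = -W/7 - w/7 (Q(W, w) = -(W + w)/7 = -W/7 - w/7)
b(N) = -16 (b(N) = 6 - 22 = -16)
1/(b(Q(4, 8)) + v(130)) = 1/(-16 + 130) = 1/114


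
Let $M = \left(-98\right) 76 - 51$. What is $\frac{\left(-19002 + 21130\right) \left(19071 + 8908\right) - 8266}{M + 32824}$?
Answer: $\frac{59531046}{25325} \approx 2350.7$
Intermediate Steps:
$M = -7499$ ($M = -7448 - 51 = -7499$)
$\frac{\left(-19002 + 21130\right) \left(19071 + 8908\right) - 8266}{M + 32824} = \frac{\left(-19002 + 21130\right) \left(19071 + 8908\right) - 8266}{-7499 + 32824} = \frac{2128 \cdot 27979 - 8266}{25325} = \left(59539312 - 8266\right) \frac{1}{25325} = 59531046 \cdot \frac{1}{25325} = \frac{59531046}{25325}$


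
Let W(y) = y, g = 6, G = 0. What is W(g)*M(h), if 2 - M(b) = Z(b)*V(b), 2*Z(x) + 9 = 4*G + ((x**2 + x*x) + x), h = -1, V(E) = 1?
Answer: 36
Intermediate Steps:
Z(x) = -9/2 + x**2 + x/2 (Z(x) = -9/2 + (4*0 + ((x**2 + x*x) + x))/2 = -9/2 + (0 + ((x**2 + x**2) + x))/2 = -9/2 + (0 + (2*x**2 + x))/2 = -9/2 + (0 + (x + 2*x**2))/2 = -9/2 + (x + 2*x**2)/2 = -9/2 + (x**2 + x/2) = -9/2 + x**2 + x/2)
M(b) = 13/2 - b**2 - b/2 (M(b) = 2 - (-9/2 + b**2 + b/2) = 2 + (9/2 - b**2 - b/2) = 13/2 - b**2 - b/2)
W(g)*M(h) = 6*(13/2 - 1*(-1)**2 - 1/2*(-1)) = 6*(13/2 - 1*1 + 1/2) = 6*(13/2 - 1 + 1/2) = 6*6 = 36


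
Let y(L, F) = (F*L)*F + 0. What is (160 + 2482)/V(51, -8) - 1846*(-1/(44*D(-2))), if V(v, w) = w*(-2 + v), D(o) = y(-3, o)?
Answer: -132413/12936 ≈ -10.236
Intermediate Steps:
y(L, F) = L*F² (y(L, F) = L*F² + 0 = L*F²)
D(o) = -3*o²
(160 + 2482)/V(51, -8) - 1846*(-1/(44*D(-2))) = (160 + 2482)/((-8*(-2 + 51))) - 1846/(-3*(-2)²*(-44)) = 2642/((-8*49)) - 1846/(-3*4*(-44)) = 2642/(-392) - 1846/((-12*(-44))) = 2642*(-1/392) - 1846/528 = -1321/196 - 1846*1/528 = -1321/196 - 923/264 = -132413/12936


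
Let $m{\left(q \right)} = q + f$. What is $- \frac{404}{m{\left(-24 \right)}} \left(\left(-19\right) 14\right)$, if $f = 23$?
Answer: $-107464$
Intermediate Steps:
$m{\left(q \right)} = 23 + q$ ($m{\left(q \right)} = q + 23 = 23 + q$)
$- \frac{404}{m{\left(-24 \right)}} \left(\left(-19\right) 14\right) = - \frac{404}{23 - 24} \left(\left(-19\right) 14\right) = - \frac{404}{-1} \left(-266\right) = \left(-404\right) \left(-1\right) \left(-266\right) = 404 \left(-266\right) = -107464$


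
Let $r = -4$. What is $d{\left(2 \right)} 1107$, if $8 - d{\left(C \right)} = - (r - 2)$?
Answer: $2214$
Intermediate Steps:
$d{\left(C \right)} = 2$ ($d{\left(C \right)} = 8 - - (-4 - 2) = 8 - \left(-1\right) \left(-6\right) = 8 - 6 = 2$)
$d{\left(2 \right)} 1107 = 2 \cdot 1107 = 2214$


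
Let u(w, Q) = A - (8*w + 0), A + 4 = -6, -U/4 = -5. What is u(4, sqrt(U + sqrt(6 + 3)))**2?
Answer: 1764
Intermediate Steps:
U = 20 (U = -4*(-5) = 20)
A = -10 (A = -4 - 6 = -10)
u(w, Q) = -10 - 8*w (u(w, Q) = -10 - (8*w + 0) = -10 - 8*w)
u(4, sqrt(U + sqrt(6 + 3)))**2 = (-10 - 8*4)**2 = (-10 - 32)**2 = (-42)**2 = 1764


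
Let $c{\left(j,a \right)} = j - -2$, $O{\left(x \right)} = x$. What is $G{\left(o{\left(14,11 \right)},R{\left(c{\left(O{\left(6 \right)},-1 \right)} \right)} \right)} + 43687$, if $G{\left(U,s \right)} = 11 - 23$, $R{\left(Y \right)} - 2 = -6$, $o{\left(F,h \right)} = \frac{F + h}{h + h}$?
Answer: $43675$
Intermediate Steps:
$o{\left(F,h \right)} = \frac{F + h}{2 h}$
$c{\left(j,a \right)} = 2 + j$ ($c{\left(j,a \right)} = j + 2 = 2 + j$)
$R{\left(Y \right)} = -4$ ($R{\left(Y \right)} = 2 - 6 = -4$)
$G{\left(U,s \right)} = -12$
$G{\left(o{\left(14,11 \right)},R{\left(c{\left(O{\left(6 \right)},-1 \right)} \right)} \right)} + 43687 = -12 + 43687 = 43675$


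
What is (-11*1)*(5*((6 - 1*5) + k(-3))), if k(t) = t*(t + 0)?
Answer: -550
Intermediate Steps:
k(t) = t² (k(t) = t*t = t²)
(-11*1)*(5*((6 - 1*5) + k(-3))) = (-11*1)*(5*((6 - 1*5) + (-3)²)) = -55*((6 - 5) + 9) = -55*(1 + 9) = -55*10 = -11*50 = -550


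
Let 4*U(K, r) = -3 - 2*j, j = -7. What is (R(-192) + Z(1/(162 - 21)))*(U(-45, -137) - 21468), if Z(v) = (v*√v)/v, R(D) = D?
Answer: 4121328 - 85861*√141/564 ≈ 4.1195e+6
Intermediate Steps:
U(K, r) = 11/4 (U(K, r) = (-3 - 2*(-7))/4 = (-3 + 14)/4 = (¼)*11 = 11/4)
Z(v) = √v (Z(v) = v^(3/2)/v = √v)
(R(-192) + Z(1/(162 - 21)))*(U(-45, -137) - 21468) = (-192 + √(1/(162 - 21)))*(11/4 - 21468) = (-192 + √(1/141))*(-85861/4) = (-192 + √141/141)*(-85861/4) = 4121328 - 85861*√141/564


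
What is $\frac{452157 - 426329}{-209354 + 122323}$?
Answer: $- \frac{25828}{87031} \approx -0.29677$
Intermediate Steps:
$\frac{452157 - 426329}{-209354 + 122323} = \frac{25828}{-87031} = 25828 \left(- \frac{1}{87031}\right) = - \frac{25828}{87031}$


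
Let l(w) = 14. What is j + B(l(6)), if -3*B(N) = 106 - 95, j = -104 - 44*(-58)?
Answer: 7333/3 ≈ 2444.3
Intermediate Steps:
j = 2448 (j = -104 + 2552 = 2448)
B(N) = -11/3 (B(N) = -(106 - 95)/3 = -⅓*11 = -11/3)
j + B(l(6)) = 2448 - 11/3 = 7333/3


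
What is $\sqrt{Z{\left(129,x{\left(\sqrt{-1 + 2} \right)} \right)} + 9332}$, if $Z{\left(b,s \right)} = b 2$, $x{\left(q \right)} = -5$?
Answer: $\sqrt{9590} \approx 97.929$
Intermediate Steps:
$Z{\left(b,s \right)} = 2 b$
$\sqrt{Z{\left(129,x{\left(\sqrt{-1 + 2} \right)} \right)} + 9332} = \sqrt{2 \cdot 129 + 9332} = \sqrt{258 + 9332} = \sqrt{9590}$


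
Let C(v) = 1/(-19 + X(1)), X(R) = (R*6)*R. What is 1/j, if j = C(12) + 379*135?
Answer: 13/665144 ≈ 1.9545e-5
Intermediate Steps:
X(R) = 6*R**2 (X(R) = (6*R)*R = 6*R**2)
C(v) = -1/13 (C(v) = 1/(-19 + 6*1**2) = 1/(-19 + 6*1) = 1/(-19 + 6) = 1/(-13) = -1/13)
j = 665144/13 (j = -1/13 + 379*135 = -1/13 + 51165 = 665144/13 ≈ 51165.)
1/j = 1/(665144/13) = 13/665144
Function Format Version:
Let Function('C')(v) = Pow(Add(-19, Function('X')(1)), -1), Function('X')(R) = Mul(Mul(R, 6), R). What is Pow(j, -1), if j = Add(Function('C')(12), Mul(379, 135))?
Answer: Rational(13, 665144) ≈ 1.9545e-5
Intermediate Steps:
Function('X')(R) = Mul(6, Pow(R, 2)) (Function('X')(R) = Mul(Mul(6, R), R) = Mul(6, Pow(R, 2)))
Function('C')(v) = Rational(-1, 13) (Function('C')(v) = Pow(Add(-19, Mul(6, Pow(1, 2))), -1) = Pow(Add(-19, Mul(6, 1)), -1) = Pow(Add(-19, 6), -1) = Pow(-13, -1) = Rational(-1, 13))
j = Rational(665144, 13) (j = Add(Rational(-1, 13), Mul(379, 135)) = Add(Rational(-1, 13), 51165) = Rational(665144, 13) ≈ 51165.)
Pow(j, -1) = Pow(Rational(665144, 13), -1) = Rational(13, 665144)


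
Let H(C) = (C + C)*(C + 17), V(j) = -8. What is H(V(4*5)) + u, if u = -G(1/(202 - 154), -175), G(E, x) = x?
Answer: 31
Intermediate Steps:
u = 175 (u = -1*(-175) = 175)
H(C) = 2*C*(17 + C) (H(C) = (2*C)*(17 + C) = 2*C*(17 + C))
H(V(4*5)) + u = 2*(-8)*(17 - 8) + 175 = 2*(-8)*9 + 175 = -144 + 175 = 31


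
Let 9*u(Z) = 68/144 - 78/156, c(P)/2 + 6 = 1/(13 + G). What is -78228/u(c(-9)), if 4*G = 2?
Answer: 25345872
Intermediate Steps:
G = ½ (G = (¼)*2 = ½ ≈ 0.50000)
c(P) = -320/27 (c(P) = -12 + 2/(13 + ½) = -12 + 2/(27/2) = -12 + 2*(2/27) = -12 + 4/27 = -320/27)
u(Z) = -1/324 (u(Z) = (68/144 - 78/156)/9 = (68*(1/144) - 78*1/156)/9 = (17/36 - ½)/9 = (⅑)*(-1/36) = -1/324)
-78228/u(c(-9)) = -78228/(-1/324) = -78228*(-324) = 25345872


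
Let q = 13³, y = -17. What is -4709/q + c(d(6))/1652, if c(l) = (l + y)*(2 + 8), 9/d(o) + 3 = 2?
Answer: -2087622/907361 ≈ -2.3008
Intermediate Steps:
d(o) = -9 (d(o) = 9/(-3 + 2) = 9/(-1) = 9*(-1) = -9)
c(l) = -170 + 10*l (c(l) = (l - 17)*(2 + 8) = (-17 + l)*10 = -170 + 10*l)
q = 2197
-4709/q + c(d(6))/1652 = -4709/2197 + (-170 + 10*(-9))/1652 = -4709*1/2197 + (-170 - 90)*(1/1652) = -4709/2197 - 260*1/1652 = -4709/2197 - 65/413 = -2087622/907361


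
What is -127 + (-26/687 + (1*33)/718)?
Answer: -62640779/493266 ≈ -126.99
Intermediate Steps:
-127 + (-26/687 + (1*33)/718) = -127 + (-26*1/687 + 33*(1/718)) = -127 + (-26/687 + 33/718) = -127 + 4003/493266 = -62640779/493266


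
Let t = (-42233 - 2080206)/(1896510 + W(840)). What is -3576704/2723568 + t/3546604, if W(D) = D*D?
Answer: -229223392411065473/174547680515286680 ≈ -1.3132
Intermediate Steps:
W(D) = D²
t = -2122439/2602110 (t = (-42233 - 2080206)/(1896510 + 840²) = -2122439/(1896510 + 705600) = -2122439/2602110 ≈ -0.81566)
-3576704/2723568 + t/3546604 = -3576704/2723568 - 2122439/2602110/3546604 = -3576704*1/2723568 - 2122439/2602110*1/3546604 = -223544/170223 - 2122439/9228653734440 = -229223392411065473/174547680515286680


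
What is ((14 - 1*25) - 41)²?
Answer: 2704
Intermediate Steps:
((14 - 1*25) - 41)² = ((14 - 25) - 41)² = (-11 - 41)² = (-52)² = 2704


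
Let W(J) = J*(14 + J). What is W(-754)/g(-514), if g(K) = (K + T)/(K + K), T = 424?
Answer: 57358288/9 ≈ 6.3731e+6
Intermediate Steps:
g(K) = (424 + K)/(2*K) (g(K) = (K + 424)/(K + K) = (424 + K)/((2*K)) = (424 + K)*(1/(2*K)) = (424 + K)/(2*K))
W(-754)/g(-514) = (-754*(14 - 754))/(((1/2)*(424 - 514)/(-514))) = (-754*(-740))/(((1/2)*(-1/514)*(-90))) = 557960/(45/514) = 557960*(514/45) = 57358288/9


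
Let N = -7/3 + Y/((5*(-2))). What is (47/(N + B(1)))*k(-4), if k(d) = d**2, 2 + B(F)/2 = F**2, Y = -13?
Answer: -22560/91 ≈ -247.91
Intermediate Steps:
B(F) = -4 + 2*F**2
N = -31/30 (N = -7/3 - 13/(5*(-2)) = -7*1/3 - 13/(-10) = -7/3 - 13*(-1/10) = -7/3 + 13/10 = -31/30 ≈ -1.0333)
(47/(N + B(1)))*k(-4) = (47/(-31/30 + (-4 + 2*1**2)))*(-4)**2 = (47/(-31/30 + (-4 + 2*1)))*16 = (47/(-31/30 + (-4 + 2)))*16 = (47/(-31/30 - 2))*16 = (47/(-91/30))*16 = -30/91*47*16 = -1410/91*16 = -22560/91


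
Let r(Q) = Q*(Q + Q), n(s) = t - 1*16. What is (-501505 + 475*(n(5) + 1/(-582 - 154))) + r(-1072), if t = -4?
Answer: 1315498693/736 ≈ 1.7874e+6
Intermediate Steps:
n(s) = -20 (n(s) = -4 - 1*16 = -4 - 16 = -20)
r(Q) = 2*Q² (r(Q) = Q*(2*Q) = 2*Q²)
(-501505 + 475*(n(5) + 1/(-582 - 154))) + r(-1072) = (-501505 + 475*(-20 + 1/(-582 - 154))) + 2*(-1072)² = (-501505 + 475*(-20 + 1/(-736))) + 2*1149184 = (-501505 + 475*(-20 - 1/736)) + 2298368 = (-501505 + 475*(-14721/736)) + 2298368 = (-501505 - 6992475/736) + 2298368 = -376100155/736 + 2298368 = 1315498693/736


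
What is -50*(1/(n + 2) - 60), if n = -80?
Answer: 117025/39 ≈ 3000.6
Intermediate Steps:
-50*(1/(n + 2) - 60) = -50*(1/(-80 + 2) - 60) = -50*(1/(-78) - 60) = -50*(-1/78 - 60) = -50*(-4681/78) = 117025/39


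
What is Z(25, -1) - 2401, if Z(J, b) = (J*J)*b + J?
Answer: -3001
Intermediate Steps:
Z(J, b) = J + b*J² (Z(J, b) = J²*b + J = b*J² + J = J + b*J²)
Z(25, -1) - 2401 = 25*(1 + 25*(-1)) - 2401 = 25*(1 - 25) - 2401 = 25*(-24) - 2401 = -600 - 2401 = -3001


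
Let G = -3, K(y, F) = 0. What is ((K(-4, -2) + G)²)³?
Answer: 729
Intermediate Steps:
G = -3 (G = -1*3 = -3)
((K(-4, -2) + G)²)³ = ((0 - 3)²)³ = ((-3)²)³ = 9³ = 729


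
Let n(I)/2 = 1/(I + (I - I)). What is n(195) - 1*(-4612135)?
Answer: 899366327/195 ≈ 4.6121e+6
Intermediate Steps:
n(I) = 2/I (n(I) = 2/(I + (I - I)) = 2/(I + 0) = 2/I)
n(195) - 1*(-4612135) = 2/195 - 1*(-4612135) = 2*(1/195) + 4612135 = 2/195 + 4612135 = 899366327/195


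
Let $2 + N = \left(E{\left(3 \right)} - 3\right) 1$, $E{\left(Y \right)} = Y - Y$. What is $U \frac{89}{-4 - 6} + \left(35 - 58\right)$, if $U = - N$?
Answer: $- \frac{135}{2} \approx -67.5$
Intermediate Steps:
$E{\left(Y \right)} = 0$
$N = -5$ ($N = -2 + \left(0 - 3\right) 1 = -2 - 3 = -5$)
$U = 5$ ($U = \left(-1\right) \left(-5\right) = 5$)
$U \frac{89}{-4 - 6} + \left(35 - 58\right) = 5 \frac{89}{-4 - 6} + \left(35 - 58\right) = 5 \frac{89}{-4 - 6} - 23 = 5 \frac{89}{-10} - 23 = 5 \cdot 89 \left(- \frac{1}{10}\right) - 23 = 5 \left(- \frac{89}{10}\right) - 23 = - \frac{89}{2} - 23 = - \frac{135}{2}$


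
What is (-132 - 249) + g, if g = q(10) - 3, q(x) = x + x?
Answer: -364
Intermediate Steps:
q(x) = 2*x
g = 17 (g = 2*10 - 3 = 20 - 3 = 17)
(-132 - 249) + g = (-132 - 249) + 17 = -381 + 17 = -364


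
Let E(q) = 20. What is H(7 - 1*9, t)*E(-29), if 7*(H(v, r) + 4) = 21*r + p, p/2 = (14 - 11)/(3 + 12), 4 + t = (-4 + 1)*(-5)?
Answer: 4068/7 ≈ 581.14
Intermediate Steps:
t = 11 (t = -4 + (-4 + 1)*(-5) = -4 - 3*(-5) = -4 + 15 = 11)
p = 2/5 (p = 2*((14 - 11)/(3 + 12)) = 2*(3/15) = 2*(3*(1/15)) = 2*(1/5) = 2/5 ≈ 0.40000)
H(v, r) = -138/35 + 3*r (H(v, r) = -4 + (21*r + 2/5)/7 = -4 + (2/5 + 21*r)/7 = -4 + (2/35 + 3*r) = -138/35 + 3*r)
H(7 - 1*9, t)*E(-29) = (-138/35 + 3*11)*20 = (-138/35 + 33)*20 = (1017/35)*20 = 4068/7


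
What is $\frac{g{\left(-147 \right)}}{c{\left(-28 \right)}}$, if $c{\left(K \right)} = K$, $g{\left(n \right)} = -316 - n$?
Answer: $\frac{169}{28} \approx 6.0357$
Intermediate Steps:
$\frac{g{\left(-147 \right)}}{c{\left(-28 \right)}} = \frac{-316 - -147}{-28} = \left(-316 + 147\right) \left(- \frac{1}{28}\right) = \left(-169\right) \left(- \frac{1}{28}\right) = \frac{169}{28}$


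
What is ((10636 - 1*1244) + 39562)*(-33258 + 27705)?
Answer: -271841562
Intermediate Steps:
((10636 - 1*1244) + 39562)*(-33258 + 27705) = ((10636 - 1244) + 39562)*(-5553) = (9392 + 39562)*(-5553) = 48954*(-5553) = -271841562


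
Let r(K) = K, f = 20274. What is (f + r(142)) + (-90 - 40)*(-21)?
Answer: 23146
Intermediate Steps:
(f + r(142)) + (-90 - 40)*(-21) = (20274 + 142) + (-90 - 40)*(-21) = 20416 - 130*(-21) = 20416 + 2730 = 23146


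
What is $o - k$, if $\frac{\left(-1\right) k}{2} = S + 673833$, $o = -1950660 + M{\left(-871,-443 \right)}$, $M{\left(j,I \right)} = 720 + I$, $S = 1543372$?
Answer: $2484027$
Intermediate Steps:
$o = -1950383$ ($o = -1950660 + \left(720 - 443\right) = -1950660 + 277 = -1950383$)
$k = -4434410$ ($k = - 2 \left(1543372 + 673833\right) = \left(-2\right) 2217205 = -4434410$)
$o - k = -1950383 - -4434410 = -1950383 + 4434410 = 2484027$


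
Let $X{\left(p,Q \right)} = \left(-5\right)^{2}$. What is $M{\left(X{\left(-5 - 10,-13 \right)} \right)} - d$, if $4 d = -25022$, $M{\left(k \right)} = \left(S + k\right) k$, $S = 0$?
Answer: $\frac{13761}{2} \approx 6880.5$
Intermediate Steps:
$X{\left(p,Q \right)} = 25$
$M{\left(k \right)} = k^{2}$ ($M{\left(k \right)} = \left(0 + k\right) k = k k = k^{2}$)
$d = - \frac{12511}{2}$ ($d = \frac{1}{4} \left(-25022\right) = - \frac{12511}{2} \approx -6255.5$)
$M{\left(X{\left(-5 - 10,-13 \right)} \right)} - d = 25^{2} - - \frac{12511}{2} = 625 + \frac{12511}{2} = \frac{13761}{2}$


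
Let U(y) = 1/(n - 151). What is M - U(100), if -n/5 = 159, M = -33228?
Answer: -31433687/946 ≈ -33228.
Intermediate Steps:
n = -795 (n = -5*159 = -795)
U(y) = -1/946 (U(y) = 1/(-795 - 151) = 1/(-946) = -1/946)
M - U(100) = -33228 - 1*(-1/946) = -33228 + 1/946 = -31433687/946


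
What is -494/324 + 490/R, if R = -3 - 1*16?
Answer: -84073/3078 ≈ -27.314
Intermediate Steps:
R = -19 (R = -3 - 16 = -19)
-494/324 + 490/R = -494/324 + 490/(-19) = -494*1/324 + 490*(-1/19) = -247/162 - 490/19 = -84073/3078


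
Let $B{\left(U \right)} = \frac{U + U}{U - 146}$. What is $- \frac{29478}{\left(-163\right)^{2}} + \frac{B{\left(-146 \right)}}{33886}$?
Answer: $- \frac{998864939}{900317134} \approx -1.1095$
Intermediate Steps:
$B{\left(U \right)} = \frac{2 U}{-146 + U}$
$- \frac{29478}{\left(-163\right)^{2}} + \frac{B{\left(-146 \right)}}{33886} = - \frac{29478}{\left(-163\right)^{2}} + \frac{2 \left(-146\right) \frac{1}{-146 - 146}}{33886} = - \frac{29478}{26569} + 2 \left(-146\right) \frac{1}{-292} \cdot \frac{1}{33886} = \left(-29478\right) \frac{1}{26569} + 2 \left(-146\right) \left(- \frac{1}{292}\right) \frac{1}{33886} = - \frac{29478}{26569} + 1 \cdot \frac{1}{33886} = - \frac{29478}{26569} + \frac{1}{33886} = - \frac{998864939}{900317134}$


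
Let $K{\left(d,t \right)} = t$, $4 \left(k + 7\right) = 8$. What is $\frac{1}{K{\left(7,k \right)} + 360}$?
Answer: $\frac{1}{355} \approx 0.0028169$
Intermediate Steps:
$k = -5$ ($k = -7 + \frac{1}{4} \cdot 8 = -7 + 2 = -5$)
$\frac{1}{K{\left(7,k \right)} + 360} = \frac{1}{-5 + 360} = \frac{1}{355}$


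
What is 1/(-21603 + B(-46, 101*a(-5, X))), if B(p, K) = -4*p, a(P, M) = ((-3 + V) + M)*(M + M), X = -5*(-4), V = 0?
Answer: -1/21419 ≈ -4.6687e-5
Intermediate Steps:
X = 20
a(P, M) = 2*M*(-3 + M) (a(P, M) = ((-3 + 0) + M)*(M + M) = (-3 + M)*(2*M) = 2*M*(-3 + M))
1/(-21603 + B(-46, 101*a(-5, X))) = 1/(-21603 - 4*(-46)) = 1/(-21603 + 184) = 1/(-21419) = -1/21419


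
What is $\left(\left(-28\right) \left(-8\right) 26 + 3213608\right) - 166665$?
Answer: $3052767$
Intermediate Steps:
$\left(\left(-28\right) \left(-8\right) 26 + 3213608\right) - 166665 = \left(224 \cdot 26 + 3213608\right) - 166665 = \left(5824 + 3213608\right) - 166665 = 3219432 - 166665 = 3052767$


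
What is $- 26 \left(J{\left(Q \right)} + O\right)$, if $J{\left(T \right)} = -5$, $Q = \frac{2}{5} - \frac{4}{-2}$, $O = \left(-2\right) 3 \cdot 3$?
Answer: $598$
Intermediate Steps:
$O = -18$ ($O = \left(-6\right) 3 = -18$)
$Q = \frac{12}{5}$ ($Q = 2 \cdot \frac{1}{5} - -2 = \frac{2}{5} + 2 = \frac{12}{5} \approx 2.4$)
$- 26 \left(J{\left(Q \right)} + O\right) = - 26 \left(-5 - 18\right) = \left(-26\right) \left(-23\right) = 598$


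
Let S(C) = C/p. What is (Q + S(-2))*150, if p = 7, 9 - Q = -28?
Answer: 38550/7 ≈ 5507.1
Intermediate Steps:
Q = 37 (Q = 9 - 1*(-28) = 9 + 28 = 37)
S(C) = C/7
(Q + S(-2))*150 = (37 + (1/7)*(-2))*150 = (37 - 2/7)*150 = (257/7)*150 = 38550/7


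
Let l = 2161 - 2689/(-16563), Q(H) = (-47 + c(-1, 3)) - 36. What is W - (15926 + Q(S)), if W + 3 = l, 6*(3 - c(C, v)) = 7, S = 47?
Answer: -151128221/11042 ≈ -13687.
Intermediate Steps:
c(C, v) = 11/6 (c(C, v) = 3 - 1/6*7 = 3 - 7/6 = 11/6)
Q(H) = -487/6 (Q(H) = (-47 + 11/6) - 36 = -271/6 - 36 = -487/6)
l = 35795332/16563 (l = 2161 - 2689*(-1)/16563 = 2161 - 1*(-2689/16563) = 2161 + 2689/16563 = 35795332/16563 ≈ 2161.2)
W = 35745643/16563 (W = -3 + 35795332/16563 = 35745643/16563 ≈ 2158.2)
W - (15926 + Q(S)) = 35745643/16563 - (15926 - 487/6) = 35745643/16563 - 1*95069/6 = 35745643/16563 - 95069/6 = -151128221/11042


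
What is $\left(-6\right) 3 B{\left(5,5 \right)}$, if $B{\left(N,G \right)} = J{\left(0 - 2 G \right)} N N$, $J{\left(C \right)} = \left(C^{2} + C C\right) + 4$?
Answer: $-91800$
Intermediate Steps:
$J{\left(C \right)} = 4 + 2 C^{2}$ ($J{\left(C \right)} = \left(C^{2} + C^{2}\right) + 4 = 2 C^{2} + 4 = 4 + 2 C^{2}$)
$B{\left(N,G \right)} = N^{2} \left(4 + 8 G^{2}\right)$ ($B{\left(N,G \right)} = \left(4 + 2 \left(0 - 2 G\right)^{2}\right) N N = \left(4 + 2 \left(- 2 G\right)^{2}\right) N N = \left(4 + 2 \cdot 4 G^{2}\right) N N = \left(4 + 8 G^{2}\right) N N = N \left(4 + 8 G^{2}\right) N = N^{2} \left(4 + 8 G^{2}\right)$)
$\left(-6\right) 3 B{\left(5,5 \right)} = \left(-6\right) 3 \cdot 5^{2} \left(4 + 8 \cdot 5^{2}\right) = - 18 \cdot 25 \left(4 + 8 \cdot 25\right) = - 18 \cdot 25 \left(4 + 200\right) = - 18 \cdot 25 \cdot 204 = \left(-18\right) 5100 = -91800$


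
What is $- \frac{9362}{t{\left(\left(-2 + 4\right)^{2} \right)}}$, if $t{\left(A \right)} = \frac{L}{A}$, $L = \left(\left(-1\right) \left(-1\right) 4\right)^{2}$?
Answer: $- \frac{4681}{2} \approx -2340.5$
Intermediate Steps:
$L = 16$ ($L = \left(1 \cdot 4\right)^{2} = 4^{2} = 16$)
$t{\left(A \right)} = \frac{16}{A}$
$- \frac{9362}{t{\left(\left(-2 + 4\right)^{2} \right)}} = - \frac{9362}{16 \frac{1}{\left(-2 + 4\right)^{2}}} = - \frac{9362}{16 \frac{1}{2^{2}}} = - \frac{9362}{16 \cdot \frac{1}{4}} = - \frac{9362}{4} = \left(-9362\right) \frac{1}{4} = - \frac{4681}{2}$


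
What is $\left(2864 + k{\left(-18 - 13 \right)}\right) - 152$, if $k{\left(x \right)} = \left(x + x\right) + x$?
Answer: $2619$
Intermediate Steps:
$k{\left(x \right)} = 3 x$ ($k{\left(x \right)} = 2 x + x = 3 x$)
$\left(2864 + k{\left(-18 - 13 \right)}\right) - 152 = \left(2864 + 3 \left(-18 - 13\right)\right) - 152 = \left(2864 + 3 \left(-31\right)\right) - 152 = \left(2864 - 93\right) - 152 = 2771 - 152 = 2619$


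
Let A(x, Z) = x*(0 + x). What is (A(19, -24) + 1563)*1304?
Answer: 2508896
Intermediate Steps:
A(x, Z) = x**2 (A(x, Z) = x*x = x**2)
(A(19, -24) + 1563)*1304 = (19**2 + 1563)*1304 = (361 + 1563)*1304 = 1924*1304 = 2508896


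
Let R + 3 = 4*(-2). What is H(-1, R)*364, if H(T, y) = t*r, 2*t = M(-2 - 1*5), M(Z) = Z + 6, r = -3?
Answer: 546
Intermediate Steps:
M(Z) = 6 + Z
t = -1/2 (t = (6 + (-2 - 1*5))/2 = (6 + (-2 - 5))/2 = (6 - 7)/2 = (1/2)*(-1) = -1/2 ≈ -0.50000)
R = -11 (R = -3 + 4*(-2) = -3 - 8 = -11)
H(T, y) = 3/2 (H(T, y) = -1/2*(-3) = 3/2)
H(-1, R)*364 = (3/2)*364 = 546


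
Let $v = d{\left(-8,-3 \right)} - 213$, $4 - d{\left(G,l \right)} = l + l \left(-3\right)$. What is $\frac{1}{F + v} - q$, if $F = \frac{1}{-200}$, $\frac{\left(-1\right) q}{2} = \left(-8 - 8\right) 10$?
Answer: $- \frac{13760520}{43001} \approx -320.0$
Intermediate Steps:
$d{\left(G,l \right)} = 4 + 2 l$ ($d{\left(G,l \right)} = 4 - \left(l + l \left(-3\right)\right) = 4 - \left(l - 3 l\right) = 4 - - 2 l = 4 + 2 l$)
$v = -215$ ($v = \left(4 + 2 \left(-3\right)\right) - 213 = \left(4 - 6\right) - 213 = -2 - 213 = -215$)
$q = 320$ ($q = - 2 \left(-8 - 8\right) 10 = - 2 \left(\left(-16\right) 10\right) = \left(-2\right) \left(-160\right) = 320$)
$F = - \frac{1}{200} \approx -0.005$
$\frac{1}{F + v} - q = \frac{1}{- \frac{1}{200} - 215} - 320 = \frac{1}{- \frac{43001}{200}} - 320 = - \frac{200}{43001} - 320 = - \frac{13760520}{43001}$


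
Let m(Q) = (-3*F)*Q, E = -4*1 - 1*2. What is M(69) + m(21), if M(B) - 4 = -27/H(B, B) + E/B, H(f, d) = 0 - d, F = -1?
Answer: 1548/23 ≈ 67.304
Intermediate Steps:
H(f, d) = -d
E = -6 (E = -4 - 2 = -6)
M(B) = 4 + 21/B (M(B) = 4 + (-27*(-1/B) - 6/B) = 4 + (-(-27)/B - 6/B) = 4 + (27/B - 6/B) = 4 + 21/B)
m(Q) = 3*Q (m(Q) = (-3*(-1))*Q = 3*Q)
M(69) + m(21) = (4 + 21/69) + 3*21 = (4 + 21*(1/69)) + 63 = (4 + 7/23) + 63 = 99/23 + 63 = 1548/23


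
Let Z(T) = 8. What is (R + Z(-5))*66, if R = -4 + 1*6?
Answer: 660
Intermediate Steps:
R = 2 (R = -4 + 6 = 2)
(R + Z(-5))*66 = (2 + 8)*66 = 10*66 = 660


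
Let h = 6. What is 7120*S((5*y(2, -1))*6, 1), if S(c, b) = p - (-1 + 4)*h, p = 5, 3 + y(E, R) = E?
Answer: -92560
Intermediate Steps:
y(E, R) = -3 + E
S(c, b) = -13 (S(c, b) = 5 - (-1 + 4)*6 = 5 - 3*6 = 5 - 1*18 = 5 - 18 = -13)
7120*S((5*y(2, -1))*6, 1) = 7120*(-13) = -92560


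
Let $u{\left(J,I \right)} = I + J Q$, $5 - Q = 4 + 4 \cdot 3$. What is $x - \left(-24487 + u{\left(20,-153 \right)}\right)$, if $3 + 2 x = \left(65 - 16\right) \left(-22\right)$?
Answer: $\frac{48639}{2} \approx 24320.0$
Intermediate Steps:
$Q = -11$ ($Q = 5 - \left(4 + 4 \cdot 3\right) = 5 - \left(4 + 12\right) = 5 - 16 = -11$)
$u{\left(J,I \right)} = I - 11 J$ ($u{\left(J,I \right)} = I + J \left(-11\right) = I - 11 J$)
$x = - \frac{1081}{2}$ ($x = - \frac{3}{2} + \frac{\left(65 - 16\right) \left(-22\right)}{2} = - \frac{3}{2} + \frac{49 \left(-22\right)}{2} = - \frac{3}{2} + \frac{1}{2} \left(-1078\right) = - \frac{3}{2} - 539 = - \frac{1081}{2} \approx -540.5$)
$x - \left(-24487 + u{\left(20,-153 \right)}\right) = - \frac{1081}{2} - \left(-24487 - 373\right) = - \frac{1081}{2} - -24860 = - \frac{1081}{2} + 24860 = \frac{48639}{2}$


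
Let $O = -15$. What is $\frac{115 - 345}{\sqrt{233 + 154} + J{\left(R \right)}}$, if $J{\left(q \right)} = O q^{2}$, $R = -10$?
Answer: $\frac{115000}{749871} + \frac{230 \sqrt{43}}{749871} \approx 0.15537$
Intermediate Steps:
$J{\left(q \right)} = - 15 q^{2}$
$\frac{115 - 345}{\sqrt{233 + 154} + J{\left(R \right)}} = \frac{115 - 345}{\sqrt{233 + 154} - 15 \left(-10\right)^{2}} = - \frac{230}{\sqrt{387} - 1500} = - \frac{230}{3 \sqrt{43} - 1500} = - \frac{230}{-1500 + 3 \sqrt{43}}$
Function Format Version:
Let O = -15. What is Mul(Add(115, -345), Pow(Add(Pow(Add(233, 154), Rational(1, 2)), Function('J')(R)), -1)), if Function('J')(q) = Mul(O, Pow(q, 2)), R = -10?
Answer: Add(Rational(115000, 749871), Mul(Rational(230, 749871), Pow(43, Rational(1, 2)))) ≈ 0.15537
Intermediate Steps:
Function('J')(q) = Mul(-15, Pow(q, 2))
Mul(Add(115, -345), Pow(Add(Pow(Add(233, 154), Rational(1, 2)), Function('J')(R)), -1)) = Mul(Add(115, -345), Pow(Add(Pow(Add(233, 154), Rational(1, 2)), Mul(-15, Pow(-10, 2))), -1)) = Mul(-230, Pow(Add(Pow(387, Rational(1, 2)), Mul(-15, 100)), -1)) = Mul(-230, Pow(Add(Mul(3, Pow(43, Rational(1, 2))), -1500), -1)) = Mul(-230, Pow(Add(-1500, Mul(3, Pow(43, Rational(1, 2)))), -1))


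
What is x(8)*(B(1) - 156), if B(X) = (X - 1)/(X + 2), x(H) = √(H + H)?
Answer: -624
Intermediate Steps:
x(H) = √2*√H (x(H) = √(2*H) = √2*√H)
B(X) = (-1 + X)/(2 + X)
x(8)*(B(1) - 156) = (√2*√8)*((-1 + 1)/(2 + 1) - 156) = (√2*(2*√2))*(0/3 - 156) = 4*((⅓)*0 - 156) = 4*(0 - 156) = 4*(-156) = -624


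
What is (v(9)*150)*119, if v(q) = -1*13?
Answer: -232050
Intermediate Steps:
v(q) = -13
(v(9)*150)*119 = -13*150*119 = -1950*119 = -232050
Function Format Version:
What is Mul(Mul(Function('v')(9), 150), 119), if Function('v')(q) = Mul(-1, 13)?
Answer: -232050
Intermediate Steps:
Function('v')(q) = -13
Mul(Mul(Function('v')(9), 150), 119) = Mul(Mul(-13, 150), 119) = Mul(-1950, 119) = -232050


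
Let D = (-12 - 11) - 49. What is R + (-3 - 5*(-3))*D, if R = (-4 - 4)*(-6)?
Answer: -816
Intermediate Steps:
D = -72 (D = -23 - 49 = -72)
R = 48 (R = -8*(-6) = 48)
R + (-3 - 5*(-3))*D = 48 + (-3 - 5*(-3))*(-72) = 48 + (-3 + 15)*(-72) = 48 + 12*(-72) = 48 - 864 = -816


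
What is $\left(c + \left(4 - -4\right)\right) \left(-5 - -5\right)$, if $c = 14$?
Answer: $0$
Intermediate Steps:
$\left(c + \left(4 - -4\right)\right) \left(-5 - -5\right) = \left(14 + \left(4 - -4\right)\right) \left(-5 - -5\right) = \left(14 + \left(4 + 4\right)\right) \left(-5 + 5\right) = \left(14 + 8\right) 0 = 22 \cdot 0 = 0$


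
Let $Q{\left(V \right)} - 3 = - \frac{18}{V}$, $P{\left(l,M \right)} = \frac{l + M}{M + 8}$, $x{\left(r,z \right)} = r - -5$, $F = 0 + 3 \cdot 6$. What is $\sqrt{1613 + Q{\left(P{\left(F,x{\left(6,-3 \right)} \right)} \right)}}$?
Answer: $\frac{\sqrt{1349138}}{29} \approx 40.053$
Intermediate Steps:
$F = 18$ ($F = 0 + 18 = 18$)
$x{\left(r,z \right)} = 5 + r$ ($x{\left(r,z \right)} = r + 5 = 5 + r$)
$P{\left(l,M \right)} = \frac{M + l}{8 + M}$
$Q{\left(V \right)} = 3 - \frac{18}{V}$
$\sqrt{1613 + Q{\left(P{\left(F,x{\left(6,-3 \right)} \right)} \right)}} = \sqrt{1613 + \left(3 - \frac{18}{\frac{1}{8 + \left(5 + 6\right)} \left(\left(5 + 6\right) + 18\right)}\right)} = \sqrt{1613 + \left(3 - \frac{18}{\frac{1}{8 + 11} \left(11 + 18\right)}\right)} = \sqrt{1613 + \left(3 - \frac{18}{\frac{1}{19} \cdot 29}\right)} = \sqrt{1613 + \left(3 - \frac{18}{\frac{29}{19}}\right)} = \sqrt{1613 + \left(3 - \frac{342}{29}\right)} = \sqrt{1613 - \frac{255}{29}} = \sqrt{\frac{46522}{29}} = \frac{\sqrt{1349138}}{29}$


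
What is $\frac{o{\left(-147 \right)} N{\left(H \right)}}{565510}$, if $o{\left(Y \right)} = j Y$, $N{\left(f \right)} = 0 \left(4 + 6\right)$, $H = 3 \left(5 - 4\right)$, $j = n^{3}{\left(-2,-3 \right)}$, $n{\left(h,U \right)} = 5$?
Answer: $0$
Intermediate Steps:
$j = 125$ ($j = 5^{3} = 125$)
$H = 3$ ($H = 3 \cdot 1 = 3$)
$N{\left(f \right)} = 0$ ($N{\left(f \right)} = 0 \cdot 10 = 0$)
$o{\left(Y \right)} = 125 Y$
$\frac{o{\left(-147 \right)} N{\left(H \right)}}{565510} = \frac{125 \left(-147\right) 0}{565510} = \left(-18375\right) 0 \cdot \frac{1}{565510} = 0 \cdot \frac{1}{565510} = 0$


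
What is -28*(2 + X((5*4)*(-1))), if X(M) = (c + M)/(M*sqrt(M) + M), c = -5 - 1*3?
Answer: 28*(-20*sqrt(5) + 17*I)/(5*(-I + 2*sqrt(5))) ≈ -57.867 + 8.348*I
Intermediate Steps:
c = -8 (c = -5 - 3 = -8)
X(M) = (-8 + M)/(M + M**(3/2)) (X(M) = (-8 + M)/(M*sqrt(M) + M) = (-8 + M)/(M**(3/2) + M) = (-8 + M)/(M + M**(3/2)))
-28*(2 + X((5*4)*(-1))) = -28*(2 + (-8 + (5*4)*(-1))/((5*4)*(-1) + ((5*4)*(-1))**(3/2))) = -28*(2 + (-8 + 20*(-1))/(20*(-1) + (20*(-1))**(3/2))) = -28*(2 + (-8 - 20)/(-20 + (-20)**(3/2))) = -28*(2 - 28/(-20 - 40*I*sqrt(5))) = -56 + 784/(-20 - 40*I*sqrt(5))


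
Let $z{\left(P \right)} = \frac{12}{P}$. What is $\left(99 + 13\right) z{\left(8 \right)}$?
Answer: $168$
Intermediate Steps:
$\left(99 + 13\right) z{\left(8 \right)} = \left(99 + 13\right) \frac{12}{8} = 112 \cdot 12 \cdot \frac{1}{8} = 112 \cdot \frac{3}{2} = 168$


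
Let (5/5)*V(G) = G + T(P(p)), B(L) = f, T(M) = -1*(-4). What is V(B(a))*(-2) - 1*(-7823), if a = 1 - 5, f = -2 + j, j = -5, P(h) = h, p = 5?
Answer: 7829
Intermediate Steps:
T(M) = 4
f = -7 (f = -2 - 5 = -7)
a = -4
B(L) = -7
V(G) = 4 + G (V(G) = G + 4 = 4 + G)
V(B(a))*(-2) - 1*(-7823) = (4 - 7)*(-2) - 1*(-7823) = -3*(-2) + 7823 = 6 + 7823 = 7829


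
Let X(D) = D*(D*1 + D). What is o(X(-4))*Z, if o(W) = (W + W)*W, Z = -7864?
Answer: -16105472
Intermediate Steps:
X(D) = 2*D**2 (X(D) = D*(D + D) = D*(2*D) = 2*D**2)
o(W) = 2*W**2 (o(W) = (2*W)*W = 2*W**2)
o(X(-4))*Z = (2*(2*(-4)**2)**2)*(-7864) = (2*(2*16)**2)*(-7864) = (2*32**2)*(-7864) = (2*1024)*(-7864) = 2048*(-7864) = -16105472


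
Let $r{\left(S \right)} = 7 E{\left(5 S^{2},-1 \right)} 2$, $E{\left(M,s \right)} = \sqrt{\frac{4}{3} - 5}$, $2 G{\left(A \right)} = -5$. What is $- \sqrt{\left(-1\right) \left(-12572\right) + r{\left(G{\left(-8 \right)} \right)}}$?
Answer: $- \frac{\sqrt{113148 + 42 i \sqrt{33}}}{3} \approx -112.13 - 0.11954 i$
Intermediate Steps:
$G{\left(A \right)} = - \frac{5}{2}$ ($G{\left(A \right)} = \frac{1}{2} \left(-5\right) = - \frac{5}{2}$)
$E{\left(M,s \right)} = \frac{i \sqrt{33}}{3}$ ($E{\left(M,s \right)} = \sqrt{4 \cdot \frac{1}{3} - 5} = \sqrt{\frac{4}{3} - 5} = \sqrt{- \frac{11}{3}} = \frac{i \sqrt{33}}{3}$)
$r{\left(S \right)} = \frac{14 i \sqrt{33}}{3}$ ($r{\left(S \right)} = 7 \frac{i \sqrt{33}}{3} \cdot 2 = \frac{7 i \sqrt{33}}{3} \cdot 2 = \frac{14 i \sqrt{33}}{3}$)
$- \sqrt{\left(-1\right) \left(-12572\right) + r{\left(G{\left(-8 \right)} \right)}} = - \sqrt{\left(-1\right) \left(-12572\right) + \frac{14 i \sqrt{33}}{3}} = - \sqrt{12572 + \frac{14 i \sqrt{33}}{3}}$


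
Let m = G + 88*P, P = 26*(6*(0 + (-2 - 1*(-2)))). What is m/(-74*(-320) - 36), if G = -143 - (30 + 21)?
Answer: -97/11822 ≈ -0.0082050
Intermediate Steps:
P = 0 (P = 26*(6*(0 + (-2 + 2))) = 26*(6*(0 + 0)) = 26*(6*0) = 26*0 = 0)
G = -194 (G = -143 - 1*51 = -143 - 51 = -194)
m = -194 (m = -194 + 88*0 = -194 + 0 = -194)
m/(-74*(-320) - 36) = -194/(-74*(-320) - 36) = -194/(23680 - 36) = -194/23644 = -194*1/23644 = -97/11822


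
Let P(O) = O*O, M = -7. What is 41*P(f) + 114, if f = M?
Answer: 2123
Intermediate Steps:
f = -7
P(O) = O**2
41*P(f) + 114 = 41*(-7)**2 + 114 = 41*49 + 114 = 2009 + 114 = 2123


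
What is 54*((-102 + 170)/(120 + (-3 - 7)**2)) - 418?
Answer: -22072/55 ≈ -401.31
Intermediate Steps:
54*((-102 + 170)/(120 + (-3 - 7)**2)) - 418 = 54*(68/(120 + (-10)**2)) - 418 = 54*(68/(120 + 100)) - 418 = 54*(68/220) - 418 = 54*(68*(1/220)) - 418 = 54*(17/55) - 418 = 918/55 - 418 = -22072/55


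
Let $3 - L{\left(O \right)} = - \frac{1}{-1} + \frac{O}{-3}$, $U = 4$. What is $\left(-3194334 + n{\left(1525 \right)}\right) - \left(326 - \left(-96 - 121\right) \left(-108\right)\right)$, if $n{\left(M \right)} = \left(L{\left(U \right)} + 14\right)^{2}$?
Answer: $- \frac{28538312}{9} \approx -3.1709 \cdot 10^{6}$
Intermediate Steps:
$L{\left(O \right)} = 2 + \frac{O}{3}$ ($L{\left(O \right)} = 3 - \left(- \frac{1}{-1} + \frac{O}{-3}\right) = 3 - \left(\left(-1\right) \left(-1\right) + O \left(- \frac{1}{3}\right)\right) = 3 - \left(1 - \frac{O}{3}\right) = 3 + \left(-1 + \frac{O}{3}\right) = 2 + \frac{O}{3}$)
$n{\left(M \right)} = \frac{2704}{9}$ ($n{\left(M \right)} = \left(\left(2 + \frac{1}{3} \cdot 4\right) + 14\right)^{2} = \left(\left(2 + \frac{4}{3}\right) + 14\right)^{2} = \left(\frac{10}{3} + 14\right)^{2} = \left(\frac{52}{3}\right)^{2} = \frac{2704}{9}$)
$\left(-3194334 + n{\left(1525 \right)}\right) - \left(326 - \left(-96 - 121\right) \left(-108\right)\right) = \left(-3194334 + \frac{2704}{9}\right) - \left(326 - \left(-96 - 121\right) \left(-108\right)\right) = - \frac{28746302}{9} - -23110 = - \frac{28746302}{9} + \left(-326 + 23436\right) = - \frac{28746302}{9} + 23110 = - \frac{28538312}{9}$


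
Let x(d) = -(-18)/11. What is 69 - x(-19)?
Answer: 741/11 ≈ 67.364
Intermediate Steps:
x(d) = 18/11 (x(d) = -(-18)/11 = -1*(-18/11) = 18/11)
69 - x(-19) = 69 - 1*18/11 = 69 - 18/11 = 741/11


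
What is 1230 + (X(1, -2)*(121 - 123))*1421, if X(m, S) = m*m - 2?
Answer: 4072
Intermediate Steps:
X(m, S) = -2 + m² (X(m, S) = m² - 2 = -2 + m²)
1230 + (X(1, -2)*(121 - 123))*1421 = 1230 + ((-2 + 1²)*(121 - 123))*1421 = 1230 + ((-2 + 1)*(-2))*1421 = 1230 - 1*(-2)*1421 = 1230 + 2*1421 = 1230 + 2842 = 4072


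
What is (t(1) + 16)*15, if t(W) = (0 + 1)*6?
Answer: 330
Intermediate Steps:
t(W) = 6 (t(W) = 1*6 = 6)
(t(1) + 16)*15 = (6 + 16)*15 = 22*15 = 330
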